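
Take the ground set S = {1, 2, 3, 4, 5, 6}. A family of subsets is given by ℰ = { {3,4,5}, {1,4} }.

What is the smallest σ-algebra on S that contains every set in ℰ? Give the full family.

|σ(ℰ)| = 16.  σ(ℰ) = { ∅, {1}, {4}, {1,4}, {2,6}, {3,5}, {1,2,6}, {1,3,5}, {2,4,6}, {3,4,5}, {1,2,4,6}, {1,3,4,5}, {2,3,5,6}, {1,2,3,5,6}, {2,3,4,5,6}, S }

Working:
Begin from { ∅, {1,4}, {3,4,5}, S } (that is, ℰ plus ∅ and S).
Iteration 1: +3 →
  {1,2,6}  = complement {3,4,5}
  {1,3,4,5}  = {3,4,5} ∪ {1,4}
  {2,3,5,6}  = complement {1,4}
  |family| = 7
Iteration 2: 4 new —
  {2,6}  = complement {1,3,4,5}
  {1,2,4,6}  = {1,4} ∪ {1,2,6}
  {1,2,3,5,6}  = {1,2,6} ∪ {2,3,5,6}
  {2,3,4,5,6}  = {3,4,5} ∪ {2,3,5,6}
  |family| = 11
Iteration 3 (3 new):
  {1}  = complement {2,3,4,5,6}
  {4}  = complement {1,2,3,5,6}
  {3,5}  = complement {1,2,4,6}
  |family| = 14
Iteration 4 (2 new):
  {1,3,5}  = {1} ∪ {3,5}
  {2,4,6}  = {4} ∪ {2,6}
  |family| = 16
Iteration 5: already closed under ᶜ and ∪.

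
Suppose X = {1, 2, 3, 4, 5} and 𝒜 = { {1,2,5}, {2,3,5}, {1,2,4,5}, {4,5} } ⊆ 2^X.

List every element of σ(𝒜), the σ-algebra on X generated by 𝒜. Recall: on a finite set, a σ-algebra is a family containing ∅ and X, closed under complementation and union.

|σ(𝒜)| = 32.  σ(𝒜) = { {}, {1}, {2}, {3}, {4}, {5}, {1,2}, {1,3}, {1,4}, {1,5}, {2,3}, {2,4}, {2,5}, {3,4}, {3,5}, {4,5}, {1,2,3}, {1,2,4}, {1,2,5}, {1,3,4}, {1,3,5}, {1,4,5}, {2,3,4}, {2,3,5}, {2,4,5}, {3,4,5}, {1,2,3,4}, {1,2,3,5}, {1,2,4,5}, {1,3,4,5}, {2,3,4,5}, X }

Trace:
Take S₀ = 𝒜 ∪ {∅, X} = { {}, {4,5}, {1,2,5}, {2,3,5}, {1,2,4,5}, X }.
Pass 1: 6 new —
  {3}  = {1,2,4,5}ᶜ
  {1,4}  = {2,3,5}ᶜ
  {3,4}  = {1,2,5}ᶜ
  {1,2,3}  = {4,5}ᶜ
  {1,2,3,5}  = {1,2,5} ∪ {2,3,5}
  {2,3,4,5}  = {4,5} ∪ {2,3,5}
  |family| = 12
Pass 2. New:
  {1}  = {2,3,4,5}ᶜ
  {4}  = {1,2,3,5}ᶜ
  {1,3,4}  = {3,4} ∪ {1,4}
  {1,4,5}  = {4,5} ∪ {1,4}
  {3,4,5}  = {3,4} ∪ {4,5}
  {1,2,3,4}  = {3,4} ∪ {1,2,3}
  |family| = 18
Pass 3: 6 new —
  {5}  = {1,2,3,4}ᶜ
  {1,2}  = {3,4,5}ᶜ
  {1,3}  = {3} ∪ {1}
  {2,3}  = {1,4,5}ᶜ
  {2,5}  = {1,3,4}ᶜ
  {1,3,4,5}  = {4,5} ∪ {1,3,4}
  |family| = 24
Pass 4. New:
  {2}  = {1,3,4,5}ᶜ
  {1,5}  = {5} ∪ {1}
  {3,5}  = {5} ∪ {3}
  {1,2,4}  = {1,2} ∪ {1,4}
  {1,3,5}  = {5} ∪ {1,3}
  {2,3,4}  = {3,4} ∪ {2,3}
  {2,4,5}  = {1,3}ᶜ
  |family| = 31
Pass 5 (1 new):
  {2,4}  = {1,3,5}ᶜ
  |family| = 32
After Pass 6 the family is unchanged; done.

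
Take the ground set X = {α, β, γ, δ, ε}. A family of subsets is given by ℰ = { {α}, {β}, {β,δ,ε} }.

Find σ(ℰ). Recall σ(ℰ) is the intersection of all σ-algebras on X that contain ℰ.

σ(ℰ) (16 sets): { {}, {α}, {β}, {γ}, {α,β}, {α,γ}, {β,γ}, {δ,ε}, {α,β,γ}, {α,δ,ε}, {β,δ,ε}, {γ,δ,ε}, {α,β,δ,ε}, {α,γ,δ,ε}, {β,γ,δ,ε}, X }

Trace:
Start: ℰ ∪ {∅, X} = { {}, {α}, {β}, {β,δ,ε}, X }.
Round 1: 5 new —
  {α,β}  = {β} ∪ {α}
  {α,γ}  = {β,δ,ε}ᶜ
  {α,β,δ,ε}  = {β,δ,ε} ∪ {α}
  {α,γ,δ,ε}  = {β}ᶜ
  {β,γ,δ,ε}  = {α}ᶜ
  (now 10)
Round 2 adds 3:
  {γ}  = {α,β,δ,ε}ᶜ
  {α,β,γ}  = {α,β} ∪ {α,γ}
  {γ,δ,ε}  = {α,β}ᶜ
  (now 13)
Round 3: 2 new —
  {β,γ}  = {γ} ∪ {β}
  {δ,ε}  = {α,β,γ}ᶜ
  (now 15)
Round 4: 1 new —
  {α,δ,ε}  = {β,γ}ᶜ
  (now 16)
After Round 5 the family is unchanged; done.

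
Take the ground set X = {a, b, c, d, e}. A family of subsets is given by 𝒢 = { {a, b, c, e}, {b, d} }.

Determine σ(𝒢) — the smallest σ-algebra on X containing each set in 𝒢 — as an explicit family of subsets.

Answer: σ(𝒢) = { {}, {b}, {d}, {b, d}, {a, c, e}, {a, b, c, e}, {a, c, d, e}, X }

Working:
Seed the family with 𝒢 together with ∅ and X: { {}, {b, d}, {a, b, c, e}, X }.
Round 1: +2 →
  {d}  = X∖{a, b, c, e}
  {a, c, e}  = X∖{b, d}
  (now 6)
Round 2: 1 new —
  {a, c, d, e}  = {d} ∪ {a, c, e}
  (now 7)
Round 3 (1 new):
  {b}  = X∖{a, c, d, e}
  (now 8)
Round 4 adds nothing — fixpoint reached.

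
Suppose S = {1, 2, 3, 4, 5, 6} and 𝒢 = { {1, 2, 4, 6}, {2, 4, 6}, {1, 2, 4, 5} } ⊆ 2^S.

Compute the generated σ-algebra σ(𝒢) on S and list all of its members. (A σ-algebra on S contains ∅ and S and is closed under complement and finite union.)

Answer: σ(𝒢) = { ∅, {1}, {3}, {5}, {6}, {1, 3}, {1, 5}, {1, 6}, {2, 4}, {3, 5}, {3, 6}, {5, 6}, {1, 2, 4}, {1, 3, 5}, {1, 3, 6}, {1, 5, 6}, {2, 3, 4}, {2, 4, 5}, {2, 4, 6}, {3, 5, 6}, {1, 2, 3, 4}, {1, 2, 4, 5}, {1, 2, 4, 6}, {1, 3, 5, 6}, {2, 3, 4, 5}, {2, 3, 4, 6}, {2, 4, 5, 6}, {1, 2, 3, 4, 5}, {1, 2, 3, 4, 6}, {1, 2, 4, 5, 6}, {2, 3, 4, 5, 6}, S }

Derivation:
Take S₀ = 𝒢 ∪ {∅, S} = { ∅, {2, 4, 6}, {1, 2, 4, 5}, {1, 2, 4, 6}, S }.
Iteration 1: 4 new —
  {3, 5}  = {1, 2, 4, 6}ᶜ
  {3, 6}  = {1, 2, 4, 5}ᶜ
  {1, 3, 5}  = {2, 4, 6}ᶜ
  {1, 2, 4, 5, 6}  = {2, 4, 6} ∪ {1, 2, 4, 5}
  [9 total]
Iteration 2: +7 →
  {3}  = {1, 2, 4, 5, 6}ᶜ
  {3, 5, 6}  = {3, 6} ∪ {3, 5}
  {1, 3, 5, 6}  = {1, 3, 5} ∪ {3, 6}
  {2, 3, 4, 6}  = {2, 4, 6} ∪ {3, 6}
  {1, 2, 3, 4, 5}  = {1, 3, 5} ∪ {1, 2, 4, 5}
  {1, 2, 3, 4, 6}  = {1, 2, 4, 6} ∪ {3, 6}
  {2, 3, 4, 5, 6}  = {2, 4, 6} ∪ {3, 5}
  [16 total]
Iteration 3. New:
  {1}  = {2, 3, 4, 5, 6}ᶜ
  {5}  = {1, 2, 3, 4, 6}ᶜ
  {6}  = {1, 2, 3, 4, 5}ᶜ
  {1, 5}  = {2, 3, 4, 6}ᶜ
  {2, 4}  = {1, 3, 5, 6}ᶜ
  {1, 2, 4}  = {3, 5, 6}ᶜ
  [22 total]
Iteration 4 adds 10:
  {1, 3}  = {3} ∪ {1}
  {1, 6}  = {6} ∪ {1}
  {5, 6}  = {6} ∪ {5}
  {1, 3, 6}  = {3, 6} ∪ {1}
  {1, 5, 6}  = {6} ∪ {1, 5}
  {2, 3, 4}  = {3} ∪ {2, 4}
  {2, 4, 5}  = {5} ∪ {2, 4}
  {1, 2, 3, 4}  = {1, 2, 4} ∪ {3}
  {2, 3, 4, 5}  = {3, 5} ∪ {2, 4}
  {2, 4, 5, 6}  = {2, 4, 6} ∪ {5}
  [32 total]
Iteration 5: no new sets; the family is a σ-algebra.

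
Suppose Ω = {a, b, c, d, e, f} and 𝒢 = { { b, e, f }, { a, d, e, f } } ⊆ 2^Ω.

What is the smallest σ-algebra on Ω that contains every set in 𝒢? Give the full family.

|σ(𝒢)| = 16.  σ(𝒢) = { {}, { b }, { c }, { a, d }, { b, c }, { e, f }, { a, b, d }, { a, c, d }, { b, e, f }, { c, e, f }, { a, b, c, d }, { a, d, e, f }, { b, c, e, f }, { a, b, d, e, f }, { a, c, d, e, f }, Ω }

Check:
Take S₀ = 𝒢 ∪ {∅, Ω} = { {}, { b, e, f }, { a, d, e, f }, Ω }.
Step 1: 3 new —
  { b, c }  = ᶜ of { a, d, e, f }
  { a, c, d }  = ᶜ of { b, e, f }
  { a, b, d, e, f }  = { a, d, e, f } ∪ { b, e, f }
  (now 7)
Step 2: 4 new —
  { c }  = ᶜ of { a, b, d, e, f }
  { a, b, c, d }  = { a, c, d } ∪ { b, c }
  { b, c, e, f }  = { b, c } ∪ { b, e, f }
  { a, c, d, e, f }  = { a, c, d } ∪ { a, d, e, f }
  (now 11)
Step 3: 3 new —
  { b }  = ᶜ of { a, c, d, e, f }
  { a, d }  = ᶜ of { b, c, e, f }
  { e, f }  = ᶜ of { a, b, c, d }
  (now 14)
Step 4: +2 →
  { a, b, d }  = { a, d } ∪ { b }
  { c, e, f }  = { c } ∪ { e, f }
  (now 16)
Step 5 adds nothing — fixpoint reached.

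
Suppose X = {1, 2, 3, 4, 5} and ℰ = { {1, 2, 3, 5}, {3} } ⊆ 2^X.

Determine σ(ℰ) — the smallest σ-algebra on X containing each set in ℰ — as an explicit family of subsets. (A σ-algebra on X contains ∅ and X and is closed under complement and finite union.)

|σ(ℰ)| = 8.  σ(ℰ) = { {}, {3}, {4}, {3, 4}, {1, 2, 5}, {1, 2, 3, 5}, {1, 2, 4, 5}, X }

Trace:
Seed the family with ℰ together with ∅ and X: { {}, {3}, {1, 2, 3, 5}, X }.
Round 1. New:
  {4}  = ᶜ of {1, 2, 3, 5}
  {1, 2, 4, 5}  = ᶜ of {3}
  — 6 sets.
Round 2 adds 1:
  {3, 4}  = {3} ∪ {4}
  — 7 sets.
Round 3 (1 new):
  {1, 2, 5}  = ᶜ of {3, 4}
  — 8 sets.
After Round 4 the family is unchanged; done.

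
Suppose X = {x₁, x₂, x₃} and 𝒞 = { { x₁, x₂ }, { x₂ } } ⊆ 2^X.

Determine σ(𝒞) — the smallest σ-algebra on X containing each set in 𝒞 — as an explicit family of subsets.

Start: 𝒞 ∪ {∅, X} = { ∅, { x₂ }, { x₁, x₂ }, X }.
Step 1: +2 →
  { x₃ }  = X∖{ x₁, x₂ }
  { x₁, x₃ }  = X∖{ x₂ }
  (now 6)
Step 2: +1 →
  { x₂, x₃ }  = { x₃ } ∪ { x₂ }
  (now 7)
Step 3 (1 new):
  { x₁ }  = X∖{ x₂, x₃ }
  (now 8)
After Step 4 the family is unchanged; done.

|σ(𝒞)| = 8.  σ(𝒞) = { ∅, { x₁ }, { x₂ }, { x₃ }, { x₁, x₂ }, { x₁, x₃ }, { x₂, x₃ }, X }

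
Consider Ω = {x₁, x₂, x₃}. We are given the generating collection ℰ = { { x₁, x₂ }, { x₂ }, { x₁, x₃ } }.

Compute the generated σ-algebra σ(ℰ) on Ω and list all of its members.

Take S₀ = ℰ ∪ {∅, Ω} = { {}, { x₂ }, { x₁, x₂ }, { x₁, x₃ }, Ω }.
Iteration 1. New:
  { x₃ }  = ᶜ of { x₁, x₂ }
  (now 6)
Iteration 2. New:
  { x₂, x₃ }  = { x₃ } ∪ { x₂ }
  (now 7)
Iteration 3. New:
  { x₁ }  = ᶜ of { x₂, x₃ }
  (now 8)
Iteration 4: already closed under ᶜ and ∪.

Therefore σ(ℰ) = { {}, { x₁ }, { x₂ }, { x₃ }, { x₁, x₂ }, { x₁, x₃ }, { x₂, x₃ }, Ω } (|σ(ℰ)| = 8).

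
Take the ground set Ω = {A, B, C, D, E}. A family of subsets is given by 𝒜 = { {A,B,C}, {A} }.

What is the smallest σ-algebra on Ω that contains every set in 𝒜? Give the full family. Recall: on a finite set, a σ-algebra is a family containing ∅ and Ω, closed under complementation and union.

Seed the family with 𝒜 together with ∅ and Ω: { ∅, {A}, {A,B,C}, Ω }.
Pass 1: +2 →
  {D,E}  = Ω∖{A,B,C}
  {B,C,D,E}  = Ω∖{A}
  [6 total]
Pass 2: 1 new —
  {A,D,E}  = {D,E} ∪ {A}
  [7 total]
Pass 3 adds 1:
  {B,C}  = Ω∖{A,D,E}
  [8 total]
Pass 4 adds nothing — fixpoint reached.

σ(𝒜) = { ∅, {A}, {B,C}, {D,E}, {A,B,C}, {A,D,E}, {B,C,D,E}, Ω }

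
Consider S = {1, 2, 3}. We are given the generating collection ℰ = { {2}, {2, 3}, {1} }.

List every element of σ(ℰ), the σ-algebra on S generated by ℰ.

Begin from { ∅, {1}, {2}, {2, 3}, S } (that is, ℰ plus ∅ and S).
Iteration 1: +2 →
  {1, 2}  = {2} ∪ {1}
  {1, 3}  = complement {2}
Iteration 2 adds 1:
  {3}  = complement {1, 2}
Iteration 3: no new sets; the family is a σ-algebra.

σ(ℰ) = { ∅, {1}, {2}, {3}, {1, 2}, {1, 3}, {2, 3}, S }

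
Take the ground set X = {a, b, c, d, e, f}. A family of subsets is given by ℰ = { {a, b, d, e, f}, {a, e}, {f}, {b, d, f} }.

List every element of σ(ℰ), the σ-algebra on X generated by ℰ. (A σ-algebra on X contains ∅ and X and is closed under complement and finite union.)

σ(ℰ) (16 sets): { {}, {c}, {f}, {a, e}, {b, d}, {c, f}, {a, c, e}, {a, e, f}, {b, c, d}, {b, d, f}, {a, b, d, e}, {a, c, e, f}, {b, c, d, f}, {a, b, c, d, e}, {a, b, d, e, f}, X }

Check:
Initial family (6 sets): { {}, {f}, {a, e}, {b, d, f}, {a, b, d, e, f}, X }.
Round 1: +5 →
  {c}  = ᶜ of {a, b, d, e, f}
  {a, c, e}  = ᶜ of {b, d, f}
  {a, e, f}  = {a, e} ∪ {f}
  {b, c, d, f}  = ᶜ of {a, e}
  {a, b, c, d, e}  = ᶜ of {f}
  |family| = 11
Round 2: +3 →
  {c, f}  = {f} ∪ {c}
  {b, c, d}  = ᶜ of {a, e, f}
  {a, c, e, f}  = {a, c, e} ∪ {f}
  |family| = 14
Round 3: +2 →
  {b, d}  = ᶜ of {a, c, e, f}
  {a, b, d, e}  = ᶜ of {c, f}
  |family| = 16
Round 4: already closed under ᶜ and ∪.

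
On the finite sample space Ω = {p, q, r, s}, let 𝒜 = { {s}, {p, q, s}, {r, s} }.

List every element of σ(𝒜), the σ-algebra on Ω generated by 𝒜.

Take S₀ = 𝒜 ∪ {∅, Ω} = { {}, {s}, {r, s}, {p, q, s}, Ω }.
Step 1: 3 new —
  {r}  = complement {p, q, s}
  {p, q}  = complement {r, s}
  {p, q, r}  = complement {s}
  [8 total]
Step 2: no new sets; the family is a σ-algebra.

|σ(𝒜)| = 8.  σ(𝒜) = { {}, {r}, {s}, {p, q}, {r, s}, {p, q, r}, {p, q, s}, Ω }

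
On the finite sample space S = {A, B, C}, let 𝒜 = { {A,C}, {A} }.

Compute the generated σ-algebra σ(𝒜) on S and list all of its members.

Seed the family with 𝒜 together with ∅ and S: { {}, {A}, {A,C}, S }.
Step 1 (2 new):
  {B}  = ᶜ of {A,C}
  {B,C}  = ᶜ of {A}
  — 6 sets.
Step 2. New:
  {A,B}  = {B} ∪ {A}
  — 7 sets.
Step 3: +1 →
  {C}  = ᶜ of {A,B}
  — 8 sets.
Step 4: stable.

σ(𝒜) = { {}, {A}, {B}, {C}, {A,B}, {A,C}, {B,C}, S }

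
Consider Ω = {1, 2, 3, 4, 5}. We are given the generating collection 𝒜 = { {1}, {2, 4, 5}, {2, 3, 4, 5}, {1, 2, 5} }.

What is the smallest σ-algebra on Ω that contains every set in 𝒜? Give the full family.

σ(𝒜) = { {}, {1}, {3}, {4}, {1, 3}, {1, 4}, {2, 5}, {3, 4}, {1, 2, 5}, {1, 3, 4}, {2, 3, 5}, {2, 4, 5}, {1, 2, 3, 5}, {1, 2, 4, 5}, {2, 3, 4, 5}, Ω }

Derivation:
Initial family (6 sets): { {}, {1}, {1, 2, 5}, {2, 4, 5}, {2, 3, 4, 5}, Ω }.
Round 1: +3 →
  {1, 3}  = complement {2, 4, 5}
  {3, 4}  = complement {1, 2, 5}
  {1, 2, 4, 5}  = {1, 2, 5} ∪ {2, 4, 5}
  — 9 sets.
Round 2: +3 →
  {3}  = complement {1, 2, 4, 5}
  {1, 3, 4}  = {3, 4} ∪ {1, 3}
  {1, 2, 3, 5}  = {1, 2, 5} ∪ {1, 3}
  — 12 sets.
Round 3 adds 2:
  {4}  = complement {1, 2, 3, 5}
  {2, 5}  = complement {1, 3, 4}
  — 14 sets.
Round 4: 2 new —
  {1, 4}  = {4} ∪ {1}
  {2, 3, 5}  = {3} ∪ {2, 5}
  — 16 sets.
After Round 5 the family is unchanged; done.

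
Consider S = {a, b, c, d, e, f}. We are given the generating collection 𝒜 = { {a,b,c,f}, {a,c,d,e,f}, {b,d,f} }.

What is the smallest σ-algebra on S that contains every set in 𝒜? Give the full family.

|σ(𝒜)| = 32.  σ(𝒜) = { {}, {b}, {d}, {e}, {f}, {a,c}, {b,d}, {b,e}, {b,f}, {d,e}, {d,f}, {e,f}, {a,b,c}, {a,c,d}, {a,c,e}, {a,c,f}, {b,d,e}, {b,d,f}, {b,e,f}, {d,e,f}, {a,b,c,d}, {a,b,c,e}, {a,b,c,f}, {a,c,d,e}, {a,c,d,f}, {a,c,e,f}, {b,d,e,f}, {a,b,c,d,e}, {a,b,c,d,f}, {a,b,c,e,f}, {a,c,d,e,f}, S }

Check:
Initial family (5 sets): { {}, {b,d,f}, {a,b,c,f}, {a,c,d,e,f}, S }.
Round 1: 4 new —
  {b}  = {a,c,d,e,f}ᶜ
  {d,e}  = {a,b,c,f}ᶜ
  {a,c,e}  = {b,d,f}ᶜ
  {a,b,c,d,f}  = {b,d,f} ∪ {a,b,c,f}
  — 9 sets.
Round 2: 6 new —
  {e}  = {a,b,c,d,f}ᶜ
  {b,d,e}  = {b} ∪ {d,e}
  {a,b,c,e}  = {a,c,e} ∪ {b}
  {a,c,d,e}  = {a,c,e} ∪ {d,e}
  {b,d,e,f}  = {b,d,f} ∪ {d,e}
  {a,b,c,e,f}  = {a,c,e} ∪ {a,b,c,f}
  — 15 sets.
Round 3: 7 new —
  {d}  = {a,b,c,e,f}ᶜ
  {a,c}  = {b,d,e,f}ᶜ
  {b,e}  = {b} ∪ {e}
  {b,f}  = {a,c,d,e}ᶜ
  {d,f}  = {a,b,c,e}ᶜ
  {a,c,f}  = {b,d,e}ᶜ
  {a,b,c,d,e}  = {d,e} ∪ {a,b,c,e}
  — 22 sets.
Round 4. New:
  {f}  = {a,b,c,d,e}ᶜ
  {b,d}  = {b} ∪ {d}
  {a,b,c}  = {b} ∪ {a,c}
  {a,c,d}  = {a,c} ∪ {d}
  {b,e,f}  = {b,e} ∪ {b,f}
  {d,e,f}  = {d,e} ∪ {d,f}
  {a,c,d,f}  = {b,e}ᶜ
  {a,c,e,f}  = {a,c,f} ∪ {a,c,e}
  — 30 sets.
Round 5 (2 new):
  {e,f}  = {f} ∪ {e}
  {a,b,c,d}  = {a,b,c} ∪ {a,c,d}
  — 32 sets.
Round 6: no new sets; the family is a σ-algebra.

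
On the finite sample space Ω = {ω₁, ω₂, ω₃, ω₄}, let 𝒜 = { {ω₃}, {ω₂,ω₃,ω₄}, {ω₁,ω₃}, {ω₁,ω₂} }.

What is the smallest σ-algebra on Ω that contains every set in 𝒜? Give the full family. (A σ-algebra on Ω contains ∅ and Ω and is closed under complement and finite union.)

|σ(𝒜)| = 16.  σ(𝒜) = { {}, {ω₁}, {ω₂}, {ω₃}, {ω₄}, {ω₁,ω₂}, {ω₁,ω₃}, {ω₁,ω₄}, {ω₂,ω₃}, {ω₂,ω₄}, {ω₃,ω₄}, {ω₁,ω₂,ω₃}, {ω₁,ω₂,ω₄}, {ω₁,ω₃,ω₄}, {ω₂,ω₃,ω₄}, Ω }

Check:
Begin from { {}, {ω₃}, {ω₁,ω₂}, {ω₁,ω₃}, {ω₂,ω₃,ω₄}, Ω } (that is, 𝒜 plus ∅ and Ω).
Round 1. New:
  {ω₁}  = Ω∖{ω₂,ω₃,ω₄}
  {ω₂,ω₄}  = Ω∖{ω₁,ω₃}
  {ω₃,ω₄}  = Ω∖{ω₁,ω₂}
  {ω₁,ω₂,ω₃}  = {ω₃} ∪ {ω₁,ω₂}
  {ω₁,ω₂,ω₄}  = Ω∖{ω₃}
  — 11 sets.
Round 2 (2 new):
  {ω₄}  = Ω∖{ω₁,ω₂,ω₃}
  {ω₁,ω₃,ω₄}  = {ω₃,ω₄} ∪ {ω₁,ω₃}
  — 13 sets.
Round 3 adds 2:
  {ω₂}  = Ω∖{ω₁,ω₃,ω₄}
  {ω₁,ω₄}  = {ω₄} ∪ {ω₁}
  — 15 sets.
Round 4. New:
  {ω₂,ω₃}  = Ω∖{ω₁,ω₄}
  — 16 sets.
Round 5: already closed under ᶜ and ∪.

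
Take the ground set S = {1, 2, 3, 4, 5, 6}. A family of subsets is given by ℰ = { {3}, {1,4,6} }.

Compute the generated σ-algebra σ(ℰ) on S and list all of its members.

σ(ℰ) (8 sets): { {}, {3}, {2,5}, {1,4,6}, {2,3,5}, {1,3,4,6}, {1,2,4,5,6}, S }

Derivation:
Seed the family with ℰ together with ∅ and S: { {}, {3}, {1,4,6}, S }.
Iteration 1: 3 new —
  {2,3,5}  = S∖{1,4,6}
  {1,3,4,6}  = {3} ∪ {1,4,6}
  {1,2,4,5,6}  = S∖{3}
  |family| = 7
Iteration 2: 1 new —
  {2,5}  = S∖{1,3,4,6}
  |family| = 8
Iteration 3: stable.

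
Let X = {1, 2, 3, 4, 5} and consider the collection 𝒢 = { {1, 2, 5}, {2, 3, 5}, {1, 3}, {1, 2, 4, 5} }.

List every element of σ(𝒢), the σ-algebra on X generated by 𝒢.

Initial family (6 sets): { ∅, {1, 3}, {1, 2, 5}, {2, 3, 5}, {1, 2, 4, 5}, X }.
Step 1: 5 new —
  {3}  = X∖{1, 2, 4, 5}
  {1, 4}  = X∖{2, 3, 5}
  {3, 4}  = X∖{1, 2, 5}
  {2, 4, 5}  = X∖{1, 3}
  {1, 2, 3, 5}  = {1, 2, 5} ∪ {2, 3, 5}
  [11 total]
Step 2: +3 →
  {4}  = X∖{1, 2, 3, 5}
  {1, 3, 4}  = {3, 4} ∪ {1, 4}
  {2, 3, 4, 5}  = {3, 4} ∪ {2, 3, 5}
  [14 total]
Step 3: 2 new —
  {1}  = X∖{2, 3, 4, 5}
  {2, 5}  = X∖{1, 3, 4}
  [16 total]
Step 4: closed — nothing new.

|σ(𝒢)| = 16.  σ(𝒢) = { ∅, {1}, {3}, {4}, {1, 3}, {1, 4}, {2, 5}, {3, 4}, {1, 2, 5}, {1, 3, 4}, {2, 3, 5}, {2, 4, 5}, {1, 2, 3, 5}, {1, 2, 4, 5}, {2, 3, 4, 5}, X }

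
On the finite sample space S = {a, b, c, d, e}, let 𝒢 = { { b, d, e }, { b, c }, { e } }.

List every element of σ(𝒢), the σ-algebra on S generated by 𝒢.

Take S₀ = 𝒢 ∪ {∅, S} = { {}, { e }, { b, c }, { b, d, e }, S }.
Pass 1 adds 5:
  { a, c }  = { b, d, e }ᶜ
  { a, d, e }  = { b, c }ᶜ
  { b, c, e }  = { b, c } ∪ { e }
  { a, b, c, d }  = { e }ᶜ
  { b, c, d, e }  = { b, c } ∪ { b, d, e }
  (now 10)
Pass 2: 7 new —
  { a }  = { b, c, d, e }ᶜ
  { a, d }  = { b, c, e }ᶜ
  { a, b, c }  = { b, c } ∪ { a, c }
  { a, c, e }  = { e } ∪ { a, c }
  { a, b, c, e }  = { b, c, e } ∪ { a, c }
  { a, b, d, e }  = { a, d, e } ∪ { b, d, e }
  { a, c, d, e }  = { a, d, e } ∪ { a, c }
  (now 17)
Pass 3: +7 →
  { b }  = { a, c, d, e }ᶜ
  { c }  = { a, b, d, e }ᶜ
  { d }  = { a, b, c, e }ᶜ
  { a, e }  = { e } ∪ { a }
  { b, d }  = { a, c, e }ᶜ
  { d, e }  = { a, b, c }ᶜ
  { a, c, d }  = { a, d } ∪ { a, c }
  (now 24)
Pass 4: 8 new —
  { a, b }  = { b } ∪ { a }
  { b, e }  = { a, c, d }ᶜ
  { c, d }  = { c } ∪ { d }
  { c, e }  = { e } ∪ { c }
  { a, b, d }  = { b } ∪ { a, d }
  { a, b, e }  = { b } ∪ { a, e }
  { b, c, d }  = { a, e }ᶜ
  { c, d, e }  = { d, e } ∪ { c }
  (now 32)
Pass 5: no new sets; the family is a σ-algebra.

Hence σ(𝒢) has 32 members: { {}, { a }, { b }, { c }, { d }, { e }, { a, b }, { a, c }, { a, d }, { a, e }, { b, c }, { b, d }, { b, e }, { c, d }, { c, e }, { d, e }, { a, b, c }, { a, b, d }, { a, b, e }, { a, c, d }, { a, c, e }, { a, d, e }, { b, c, d }, { b, c, e }, { b, d, e }, { c, d, e }, { a, b, c, d }, { a, b, c, e }, { a, b, d, e }, { a, c, d, e }, { b, c, d, e }, S }.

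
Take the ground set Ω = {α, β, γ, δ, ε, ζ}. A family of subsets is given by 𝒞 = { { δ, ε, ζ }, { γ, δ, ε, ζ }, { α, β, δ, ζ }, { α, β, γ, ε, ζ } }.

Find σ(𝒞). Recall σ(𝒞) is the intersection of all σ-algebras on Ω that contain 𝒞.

|σ(𝒞)| = 32.  σ(𝒞) = { {  }, { γ }, { δ }, { ε }, { ζ }, { α, β }, { γ, δ }, { γ, ε }, { γ, ζ }, { δ, ε }, { δ, ζ }, { ε, ζ }, { α, β, γ }, { α, β, δ }, { α, β, ε }, { α, β, ζ }, { γ, δ, ε }, { γ, δ, ζ }, { γ, ε, ζ }, { δ, ε, ζ }, { α, β, γ, δ }, { α, β, γ, ε }, { α, β, γ, ζ }, { α, β, δ, ε }, { α, β, δ, ζ }, { α, β, ε, ζ }, { γ, δ, ε, ζ }, { α, β, γ, δ, ε }, { α, β, γ, δ, ζ }, { α, β, γ, ε, ζ }, { α, β, δ, ε, ζ }, Ω }

Derivation:
Begin from { {  }, { δ, ε, ζ }, { α, β, δ, ζ }, { γ, δ, ε, ζ }, { α, β, γ, ε, ζ }, Ω } (that is, 𝒞 plus ∅ and Ω).
Iteration 1: 5 new —
  { δ }  = { α, β, γ, ε, ζ }ᶜ
  { α, β }  = { γ, δ, ε, ζ }ᶜ
  { γ, ε }  = { α, β, δ, ζ }ᶜ
  { α, β, γ }  = { δ, ε, ζ }ᶜ
  { α, β, δ, ε, ζ }  = { α, β, δ, ζ } ∪ { δ, ε, ζ }
  [11 total]
Iteration 2 adds 6:
  { γ }  = { α, β, δ, ε, ζ }ᶜ
  { α, β, δ }  = { α, β } ∪ { δ }
  { γ, δ, ε }  = { δ } ∪ { γ, ε }
  { α, β, γ, δ }  = { α, β, γ } ∪ { δ }
  { α, β, γ, ε }  = { α, β, γ } ∪ { γ, ε }
  { α, β, γ, δ, ζ }  = { α, β, δ, ζ } ∪ { α, β, γ }
  [17 total]
Iteration 3 adds 7:
  { ε }  = { α, β, γ, δ, ζ }ᶜ
  { γ, δ }  = { γ } ∪ { δ }
  { δ, ζ }  = { α, β, γ, ε }ᶜ
  { ε, ζ }  = { α, β, γ, δ }ᶜ
  { α, β, ζ }  = { γ, δ, ε }ᶜ
  { γ, ε, ζ }  = { α, β, δ }ᶜ
  { α, β, γ, δ, ε }  = { γ, δ, ε } ∪ { α, β, γ }
  [24 total]
Iteration 4: 7 new —
  { ζ }  = { α, β, γ, δ, ε }ᶜ
  { δ, ε }  = { ε } ∪ { δ }
  { α, β, ε }  = { α, β } ∪ { ε }
  { γ, δ, ζ }  = { γ, δ } ∪ { δ, ζ }
  { α, β, γ, ζ }  = { α, β, γ } ∪ { α, β, ζ }
  { α, β, δ, ε }  = { α, β, δ } ∪ { ε }
  { α, β, ε, ζ }  = { γ, δ }ᶜ
  [31 total]
Iteration 5. New:
  { γ, ζ }  = { α, β, δ, ε }ᶜ
  [32 total]
Iteration 6: stable.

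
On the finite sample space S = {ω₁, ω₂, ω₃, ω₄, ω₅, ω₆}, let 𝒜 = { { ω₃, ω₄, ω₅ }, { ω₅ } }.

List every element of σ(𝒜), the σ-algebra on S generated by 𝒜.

|σ(𝒜)| = 8.  σ(𝒜) = { {  }, { ω₅ }, { ω₃, ω₄ }, { ω₁, ω₂, ω₆ }, { ω₃, ω₄, ω₅ }, { ω₁, ω₂, ω₅, ω₆ }, { ω₁, ω₂, ω₃, ω₄, ω₆ }, S }

Check:
Begin from { {  }, { ω₅ }, { ω₃, ω₄, ω₅ }, S } (that is, 𝒜 plus ∅ and S).
Pass 1. New:
  { ω₁, ω₂, ω₆ }  = S∖{ ω₃, ω₄, ω₅ }
  { ω₁, ω₂, ω₃, ω₄, ω₆ }  = S∖{ ω₅ }
  — 6 sets.
Pass 2 (1 new):
  { ω₁, ω₂, ω₅, ω₆ }  = { ω₁, ω₂, ω₆ } ∪ { ω₅ }
  — 7 sets.
Pass 3 adds 1:
  { ω₃, ω₄ }  = S∖{ ω₁, ω₂, ω₅, ω₆ }
  — 8 sets.
Pass 4: no new sets; the family is a σ-algebra.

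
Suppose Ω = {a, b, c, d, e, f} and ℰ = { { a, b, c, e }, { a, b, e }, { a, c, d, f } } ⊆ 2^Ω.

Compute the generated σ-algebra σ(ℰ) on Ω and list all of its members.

Initial family (5 sets): { ∅, { a, b, e }, { a, b, c, e }, { a, c, d, f }, Ω }.
Pass 1: 3 new —
  { b, e }  = complement { a, c, d, f }
  { d, f }  = complement { a, b, c, e }
  { c, d, f }  = complement { a, b, e }
  |family| = 8
Pass 2: +3 →
  { b, d, e, f }  = { b, e } ∪ { d, f }
  { a, b, d, e, f }  = { a, b, e } ∪ { d, f }
  { b, c, d, e, f }  = { c, d, f } ∪ { b, e }
  |family| = 11
Pass 3 adds 3:
  { a }  = complement { b, c, d, e, f }
  { c }  = complement { a, b, d, e, f }
  { a, c }  = complement { b, d, e, f }
  |family| = 14
Pass 4: 2 new —
  { a, d, f }  = { d, f } ∪ { a }
  { b, c, e }  = { c } ∪ { b, e }
  |family| = 16
Pass 5: no new sets; the family is a σ-algebra.

|σ(ℰ)| = 16.  σ(ℰ) = { ∅, { a }, { c }, { a, c }, { b, e }, { d, f }, { a, b, e }, { a, d, f }, { b, c, e }, { c, d, f }, { a, b, c, e }, { a, c, d, f }, { b, d, e, f }, { a, b, d, e, f }, { b, c, d, e, f }, Ω }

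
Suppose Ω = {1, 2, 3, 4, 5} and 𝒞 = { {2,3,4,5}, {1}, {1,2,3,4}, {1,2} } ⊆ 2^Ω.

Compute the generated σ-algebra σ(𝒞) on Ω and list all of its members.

σ(𝒞) = { {}, {1}, {2}, {5}, {1,2}, {1,5}, {2,5}, {3,4}, {1,2,5}, {1,3,4}, {2,3,4}, {3,4,5}, {1,2,3,4}, {1,3,4,5}, {2,3,4,5}, Ω }

Working:
Begin from { {}, {1}, {1,2}, {1,2,3,4}, {2,3,4,5}, Ω } (that is, 𝒞 plus ∅ and Ω).
Pass 1 (2 new):
  {5}  = complement {1,2,3,4}
  {3,4,5}  = complement {1,2}
  [8 total]
Pass 2 (3 new):
  {1,5}  = {5} ∪ {1}
  {1,2,5}  = {1,2} ∪ {5}
  {1,3,4,5}  = {3,4,5} ∪ {1}
  [11 total]
Pass 3 adds 3:
  {2}  = complement {1,3,4,5}
  {3,4}  = complement {1,2,5}
  {2,3,4}  = complement {1,5}
  [14 total]
Pass 4 (2 new):
  {2,5}  = {2} ∪ {5}
  {1,3,4}  = {3,4} ∪ {1}
  [16 total]
Pass 5: no new sets; the family is a σ-algebra.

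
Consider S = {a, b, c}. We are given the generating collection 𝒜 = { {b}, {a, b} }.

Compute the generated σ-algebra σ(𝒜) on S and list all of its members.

Initial family (4 sets): { {}, {b}, {a, b}, S }.
Iteration 1 (2 new):
  {c}  = {a, b}ᶜ
  {a, c}  = {b}ᶜ
  (now 6)
Iteration 2: 1 new —
  {b, c}  = {c} ∪ {b}
  (now 7)
Iteration 3. New:
  {a}  = {b, c}ᶜ
  (now 8)
Iteration 4: closed — nothing new.

σ(𝒜) = { {}, {a}, {b}, {c}, {a, b}, {a, c}, {b, c}, S }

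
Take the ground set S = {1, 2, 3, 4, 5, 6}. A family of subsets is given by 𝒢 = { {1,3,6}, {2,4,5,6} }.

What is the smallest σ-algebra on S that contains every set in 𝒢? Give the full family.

|σ(𝒢)| = 8.  σ(𝒢) = { {}, {6}, {1,3}, {1,3,6}, {2,4,5}, {2,4,5,6}, {1,2,3,4,5}, S }

Working:
Begin from { {}, {1,3,6}, {2,4,5,6}, S } (that is, 𝒢 plus ∅ and S).
Round 1. New:
  {1,3}  = {2,4,5,6}ᶜ
  {2,4,5}  = {1,3,6}ᶜ
  [6 total]
Round 2: 1 new —
  {1,2,3,4,5}  = {1,3} ∪ {2,4,5}
  [7 total]
Round 3. New:
  {6}  = {1,2,3,4,5}ᶜ
  [8 total]
Round 4: closed — nothing new.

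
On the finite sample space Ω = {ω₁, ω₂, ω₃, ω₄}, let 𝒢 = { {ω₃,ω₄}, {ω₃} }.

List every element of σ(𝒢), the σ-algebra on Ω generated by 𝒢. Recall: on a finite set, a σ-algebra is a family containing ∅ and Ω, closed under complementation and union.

Seed the family with 𝒢 together with ∅ and Ω: { {}, {ω₃}, {ω₃,ω₄}, Ω }.
Round 1 (2 new):
  {ω₁,ω₂}  = ᶜ of {ω₃,ω₄}
  {ω₁,ω₂,ω₄}  = ᶜ of {ω₃}
  |family| = 6
Round 2: +1 →
  {ω₁,ω₂,ω₃}  = {ω₃} ∪ {ω₁,ω₂}
  |family| = 7
Round 3 adds 1:
  {ω₄}  = ᶜ of {ω₁,ω₂,ω₃}
  |family| = 8
Round 4 adds nothing — fixpoint reached.

σ(𝒢) = { {}, {ω₃}, {ω₄}, {ω₁,ω₂}, {ω₃,ω₄}, {ω₁,ω₂,ω₃}, {ω₁,ω₂,ω₄}, Ω }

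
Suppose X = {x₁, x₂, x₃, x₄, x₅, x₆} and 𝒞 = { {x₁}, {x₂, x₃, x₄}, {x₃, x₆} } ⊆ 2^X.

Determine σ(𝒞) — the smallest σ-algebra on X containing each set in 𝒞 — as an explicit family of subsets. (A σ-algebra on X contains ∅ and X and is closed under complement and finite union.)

Start: 𝒞 ∪ {∅, X} = { ∅, {x₁}, {x₃, x₆}, {x₂, x₃, x₄}, X }.
Iteration 1 (6 new):
  {x₁, x₃, x₆}  = {x₃, x₆} ∪ {x₁}
  {x₁, x₅, x₆}  = X∖{x₂, x₃, x₄}
  {x₁, x₂, x₃, x₄}  = {x₂, x₃, x₄} ∪ {x₁}
  {x₁, x₂, x₄, x₅}  = X∖{x₃, x₆}
  {x₂, x₃, x₄, x₆}  = {x₂, x₃, x₄} ∪ {x₃, x₆}
  {x₂, x₃, x₄, x₅, x₆}  = X∖{x₁}
  — 11 sets.
Iteration 2. New:
  {x₁, x₅}  = X∖{x₂, x₃, x₄, x₆}
  {x₅, x₆}  = X∖{x₁, x₂, x₃, x₄}
  {x₂, x₄, x₅}  = X∖{x₁, x₃, x₆}
  {x₁, x₃, x₅, x₆}  = {x₁, x₃, x₆} ∪ {x₁, x₅, x₆}
  {x₁, x₂, x₃, x₄, x₅}  = {x₂, x₃, x₄} ∪ {x₁, x₂, x₄, x₅}
  {x₁, x₂, x₃, x₄, x₆}  = {x₂, x₃, x₄} ∪ {x₁, x₃, x₆}
  {x₁, x₂, x₄, x₅, x₆}  = {x₁, x₂, x₄, x₅} ∪ {x₁, x₅, x₆}
  — 18 sets.
Iteration 3: 7 new —
  {x₃}  = X∖{x₁, x₂, x₄, x₅, x₆}
  {x₅}  = X∖{x₁, x₂, x₃, x₄, x₆}
  {x₆}  = X∖{x₁, x₂, x₃, x₄, x₅}
  {x₂, x₄}  = X∖{x₁, x₃, x₅, x₆}
  {x₃, x₅, x₆}  = {x₅, x₆} ∪ {x₃, x₆}
  {x₂, x₃, x₄, x₅}  = {x₂, x₃, x₄} ∪ {x₂, x₄, x₅}
  {x₂, x₄, x₅, x₆}  = {x₅, x₆} ∪ {x₂, x₄, x₅}
  — 25 sets.
Iteration 4 adds 6:
  {x₁, x₃}  = X∖{x₂, x₄, x₅, x₆}
  {x₁, x₆}  = X∖{x₂, x₃, x₄, x₅}
  {x₃, x₅}  = {x₅} ∪ {x₃}
  {x₁, x₂, x₄}  = X∖{x₃, x₅, x₆}
  {x₁, x₃, x₅}  = {x₃} ∪ {x₁, x₅}
  {x₂, x₄, x₆}  = {x₆} ∪ {x₂, x₄}
  — 31 sets.
Iteration 5: 1 new —
  {x₁, x₂, x₄, x₆}  = X∖{x₃, x₅}
  — 32 sets.
Iteration 6: already closed under ᶜ and ∪.

|σ(𝒞)| = 32.  σ(𝒞) = { ∅, {x₁}, {x₃}, {x₅}, {x₆}, {x₁, x₃}, {x₁, x₅}, {x₁, x₆}, {x₂, x₄}, {x₃, x₅}, {x₃, x₆}, {x₅, x₆}, {x₁, x₂, x₄}, {x₁, x₃, x₅}, {x₁, x₃, x₆}, {x₁, x₅, x₆}, {x₂, x₃, x₄}, {x₂, x₄, x₅}, {x₂, x₄, x₆}, {x₃, x₅, x₆}, {x₁, x₂, x₃, x₄}, {x₁, x₂, x₄, x₅}, {x₁, x₂, x₄, x₆}, {x₁, x₃, x₅, x₆}, {x₂, x₃, x₄, x₅}, {x₂, x₃, x₄, x₆}, {x₂, x₄, x₅, x₆}, {x₁, x₂, x₃, x₄, x₅}, {x₁, x₂, x₃, x₄, x₆}, {x₁, x₂, x₄, x₅, x₆}, {x₂, x₃, x₄, x₅, x₆}, X }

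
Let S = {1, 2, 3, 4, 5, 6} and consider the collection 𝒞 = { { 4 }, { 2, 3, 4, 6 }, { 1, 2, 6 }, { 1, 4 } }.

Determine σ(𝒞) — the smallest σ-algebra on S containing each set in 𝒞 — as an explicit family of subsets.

Answer: σ(𝒞) = { ∅, { 1 }, { 3 }, { 4 }, { 5 }, { 1, 3 }, { 1, 4 }, { 1, 5 }, { 2, 6 }, { 3, 4 }, { 3, 5 }, { 4, 5 }, { 1, 2, 6 }, { 1, 3, 4 }, { 1, 3, 5 }, { 1, 4, 5 }, { 2, 3, 6 }, { 2, 4, 6 }, { 2, 5, 6 }, { 3, 4, 5 }, { 1, 2, 3, 6 }, { 1, 2, 4, 6 }, { 1, 2, 5, 6 }, { 1, 3, 4, 5 }, { 2, 3, 4, 6 }, { 2, 3, 5, 6 }, { 2, 4, 5, 6 }, { 1, 2, 3, 4, 6 }, { 1, 2, 3, 5, 6 }, { 1, 2, 4, 5, 6 }, { 2, 3, 4, 5, 6 }, S }

Trace:
Begin from { ∅, { 4 }, { 1, 4 }, { 1, 2, 6 }, { 2, 3, 4, 6 }, S } (that is, 𝒞 plus ∅ and S).
Round 1 adds 6:
  { 1, 5 }  = S∖{ 2, 3, 4, 6 }
  { 3, 4, 5 }  = S∖{ 1, 2, 6 }
  { 1, 2, 4, 6 }  = { 1, 4 } ∪ { 1, 2, 6 }
  { 2, 3, 5, 6 }  = S∖{ 1, 4 }
  { 1, 2, 3, 4, 6 }  = { 1, 4 } ∪ { 2, 3, 4, 6 }
  { 1, 2, 3, 5, 6 }  = S∖{ 4 }
  |family| = 12
Round 2: 7 new —
  { 5 }  = S∖{ 1, 2, 3, 4, 6 }
  { 3, 5 }  = S∖{ 1, 2, 4, 6 }
  { 1, 4, 5 }  = { 1, 4 } ∪ { 1, 5 }
  { 1, 2, 5, 6 }  = { 1, 5 } ∪ { 1, 2, 6 }
  { 1, 3, 4, 5 }  = { 3, 4, 5 } ∪ { 1, 4 }
  { 1, 2, 4, 5, 6 }  = { 1, 2, 4, 6 } ∪ { 1, 5 }
  { 2, 3, 4, 5, 6 }  = { 3, 4, 5 } ∪ { 2, 3, 4, 6 }
  |family| = 19
Round 3 (7 new):
  { 1 }  = S∖{ 2, 3, 4, 5, 6 }
  { 3 }  = S∖{ 1, 2, 4, 5, 6 }
  { 2, 6 }  = S∖{ 1, 3, 4, 5 }
  { 3, 4 }  = S∖{ 1, 2, 5, 6 }
  { 4, 5 }  = { 5 } ∪ { 4 }
  { 1, 3, 5 }  = { 1, 5 } ∪ { 3, 5 }
  { 2, 3, 6 }  = S∖{ 1, 4, 5 }
  |family| = 26
Round 4. New:
  { 1, 3 }  = { 1 } ∪ { 3 }
  { 1, 3, 4 }  = { 3, 4 } ∪ { 1 }
  { 2, 4, 6 }  = S∖{ 1, 3, 5 }
  { 2, 5, 6 }  = { 2, 6 } ∪ { 5 }
  { 1, 2, 3, 6 }  = S∖{ 4, 5 }
  { 2, 4, 5, 6 }  = { 2, 6 } ∪ { 4, 5 }
  |family| = 32
Round 5: already closed under ᶜ and ∪.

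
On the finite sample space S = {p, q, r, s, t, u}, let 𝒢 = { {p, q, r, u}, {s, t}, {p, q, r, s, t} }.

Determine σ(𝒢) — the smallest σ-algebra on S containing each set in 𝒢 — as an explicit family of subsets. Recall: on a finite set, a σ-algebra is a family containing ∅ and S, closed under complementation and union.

σ(𝒢) = { {}, {u}, {s, t}, {p, q, r}, {s, t, u}, {p, q, r, u}, {p, q, r, s, t}, S }

Trace:
Take S₀ = 𝒢 ∪ {∅, S} = { {}, {s, t}, {p, q, r, u}, {p, q, r, s, t}, S }.
Round 1 adds 1:
  {u}  = complement {p, q, r, s, t}
  |family| = 6
Round 2. New:
  {s, t, u}  = {s, t} ∪ {u}
  |family| = 7
Round 3: +1 →
  {p, q, r}  = complement {s, t, u}
  |family| = 8
Round 4: no new sets; the family is a σ-algebra.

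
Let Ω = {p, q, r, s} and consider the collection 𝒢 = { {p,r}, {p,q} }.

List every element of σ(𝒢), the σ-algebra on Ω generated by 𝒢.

Initial family (4 sets): { {}, {p,q}, {p,r}, Ω }.
Pass 1 (3 new):
  {q,s}  = complement {p,r}
  {r,s}  = complement {p,q}
  {p,q,r}  = {p,q} ∪ {p,r}
  — 7 sets.
Pass 2: +4 →
  {s}  = complement {p,q,r}
  {p,q,s}  = {p,q} ∪ {q,s}
  {p,r,s}  = {r,s} ∪ {p,r}
  {q,r,s}  = {r,s} ∪ {q,s}
  — 11 sets.
Pass 3: 3 new —
  {p}  = complement {q,r,s}
  {q}  = complement {p,r,s}
  {r}  = complement {p,q,s}
  — 14 sets.
Pass 4: +2 →
  {p,s}  = {s} ∪ {p}
  {q,r}  = {r} ∪ {q}
  — 16 sets.
After Pass 5 the family is unchanged; done.

σ(𝒢) = { {}, {p}, {q}, {r}, {s}, {p,q}, {p,r}, {p,s}, {q,r}, {q,s}, {r,s}, {p,q,r}, {p,q,s}, {p,r,s}, {q,r,s}, Ω }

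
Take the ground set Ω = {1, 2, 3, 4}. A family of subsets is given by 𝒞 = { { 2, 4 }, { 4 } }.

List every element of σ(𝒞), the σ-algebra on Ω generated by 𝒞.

Initial family (4 sets): { {  }, { 4 }, { 2, 4 }, Ω }.
Iteration 1 (2 new):
  { 1, 3 }  = ᶜ of { 2, 4 }
  { 1, 2, 3 }  = ᶜ of { 4 }
Iteration 2 adds 1:
  { 1, 3, 4 }  = { 1, 3 } ∪ { 4 }
Iteration 3: 1 new —
  { 2 }  = ᶜ of { 1, 3, 4 }
Iteration 4: stable.

σ(𝒞) = { {  }, { 2 }, { 4 }, { 1, 3 }, { 2, 4 }, { 1, 2, 3 }, { 1, 3, 4 }, Ω }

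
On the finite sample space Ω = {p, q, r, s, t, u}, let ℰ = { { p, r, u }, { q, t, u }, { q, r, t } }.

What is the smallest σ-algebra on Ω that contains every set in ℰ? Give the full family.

Answer: σ(ℰ) = { ∅, { p }, { r }, { s }, { u }, { p, r }, { p, s }, { p, u }, { q, t }, { r, s }, { r, u }, { s, u }, { p, q, t }, { p, r, s }, { p, r, u }, { p, s, u }, { q, r, t }, { q, s, t }, { q, t, u }, { r, s, u }, { p, q, r, t }, { p, q, s, t }, { p, q, t, u }, { p, r, s, u }, { q, r, s, t }, { q, r, t, u }, { q, s, t, u }, { p, q, r, s, t }, { p, q, r, t, u }, { p, q, s, t, u }, { q, r, s, t, u }, Ω }

Check:
Take S₀ = ℰ ∪ {∅, Ω} = { ∅, { p, r, u }, { q, r, t }, { q, t, u }, Ω }.
Pass 1 (5 new):
  { p, r, s }  = ᶜ of { q, t, u }
  { p, s, u }  = ᶜ of { q, r, t }
  { q, s, t }  = ᶜ of { p, r, u }
  { q, r, t, u }  = { q, r, t } ∪ { q, t, u }
  { p, q, r, t, u }  = { q, r, t } ∪ { p, r, u }
  |family| = 10
Pass 2 adds 8:
  { s }  = ᶜ of { p, q, r, t, u }
  { p, s }  = ᶜ of { q, r, t, u }
  { p, r, s, u }  = { p, r, u } ∪ { p, s, u }
  { q, r, s, t }  = { q, r, t } ∪ { q, s, t }
  { q, s, t, u }  = { q, t, u } ∪ { q, s, t }
  { p, q, r, s, t }  = { p, r, s } ∪ { q, r, t }
  { p, q, s, t, u }  = { q, t, u } ∪ { p, s, u }
  { q, r, s, t, u }  = { q, r, t, u } ∪ { q, s, t }
  |family| = 18
Pass 3 adds 7:
  { p }  = ᶜ of { q, r, s, t, u }
  { r }  = ᶜ of { p, q, s, t, u }
  { u }  = ᶜ of { p, q, r, s, t }
  { p, r }  = ᶜ of { q, s, t, u }
  { p, u }  = ᶜ of { q, r, s, t }
  { q, t }  = ᶜ of { p, r, s, u }
  { p, q, s, t }  = { p, s } ∪ { q, s, t }
  |family| = 25
Pass 4 adds 6:
  { r, s }  = { r } ∪ { s }
  { r, u }  = ᶜ of { p, q, s, t }
  { s, u }  = { u } ∪ { s }
  { p, q, t }  = { q, t } ∪ { p }
  { p, q, r, t }  = { q, t } ∪ { p, r }
  { p, q, t, u }  = { q, t } ∪ { p, u }
  |family| = 31
Pass 5 (1 new):
  { r, s, u }  = ᶜ of { p, q, t }
  |family| = 32
After Pass 6 the family is unchanged; done.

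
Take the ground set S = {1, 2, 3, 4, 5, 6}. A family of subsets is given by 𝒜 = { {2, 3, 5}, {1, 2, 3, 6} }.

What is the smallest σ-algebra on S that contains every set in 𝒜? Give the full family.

Seed the family with 𝒜 together with ∅ and S: { {}, {2, 3, 5}, {1, 2, 3, 6}, S }.
Round 1: +3 →
  {4, 5}  = ᶜ of {1, 2, 3, 6}
  {1, 4, 6}  = ᶜ of {2, 3, 5}
  {1, 2, 3, 5, 6}  = {1, 2, 3, 6} ∪ {2, 3, 5}
  (now 7)
Round 2: +4 →
  {4}  = ᶜ of {1, 2, 3, 5, 6}
  {1, 4, 5, 6}  = {4, 5} ∪ {1, 4, 6}
  {2, 3, 4, 5}  = {4, 5} ∪ {2, 3, 5}
  {1, 2, 3, 4, 6}  = {1, 4, 6} ∪ {1, 2, 3, 6}
  (now 11)
Round 3: +3 →
  {5}  = ᶜ of {1, 2, 3, 4, 6}
  {1, 6}  = ᶜ of {2, 3, 4, 5}
  {2, 3}  = ᶜ of {1, 4, 5, 6}
  (now 14)
Round 4. New:
  {1, 5, 6}  = {1, 6} ∪ {5}
  {2, 3, 4}  = {2, 3} ∪ {4}
  (now 16)
After Round 5 the family is unchanged; done.

Hence σ(𝒜) has 16 members: { {}, {4}, {5}, {1, 6}, {2, 3}, {4, 5}, {1, 4, 6}, {1, 5, 6}, {2, 3, 4}, {2, 3, 5}, {1, 2, 3, 6}, {1, 4, 5, 6}, {2, 3, 4, 5}, {1, 2, 3, 4, 6}, {1, 2, 3, 5, 6}, S }.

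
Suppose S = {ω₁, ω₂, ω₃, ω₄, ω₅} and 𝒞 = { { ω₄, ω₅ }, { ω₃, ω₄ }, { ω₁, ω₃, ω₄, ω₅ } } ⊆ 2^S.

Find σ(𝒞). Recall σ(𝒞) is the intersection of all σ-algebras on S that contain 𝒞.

Start: 𝒞 ∪ {∅, S} = { {}, { ω₃, ω₄ }, { ω₄, ω₅ }, { ω₁, ω₃, ω₄, ω₅ }, S }.
Step 1. New:
  { ω₂ }  = S∖{ ω₁, ω₃, ω₄, ω₅ }
  { ω₁, ω₂, ω₃ }  = S∖{ ω₄, ω₅ }
  { ω₁, ω₂, ω₅ }  = S∖{ ω₃, ω₄ }
  { ω₃, ω₄, ω₅ }  = { ω₄, ω₅ } ∪ { ω₃, ω₄ }
  — 9 sets.
Step 2: 7 new —
  { ω₁, ω₂ }  = S∖{ ω₃, ω₄, ω₅ }
  { ω₂, ω₃, ω₄ }  = { ω₃, ω₄ } ∪ { ω₂ }
  { ω₂, ω₄, ω₅ }  = { ω₂ } ∪ { ω₄, ω₅ }
  { ω₁, ω₂, ω₃, ω₄ }  = { ω₃, ω₄ } ∪ { ω₁, ω₂, ω₃ }
  { ω₁, ω₂, ω₃, ω₅ }  = { ω₁, ω₂, ω₃ } ∪ { ω₁, ω₂, ω₅ }
  { ω₁, ω₂, ω₄, ω₅ }  = { ω₄, ω₅ } ∪ { ω₁, ω₂, ω₅ }
  { ω₂, ω₃, ω₄, ω₅ }  = { ω₃, ω₄, ω₅ } ∪ { ω₂ }
  — 16 sets.
Step 3. New:
  { ω₁ }  = S∖{ ω₂, ω₃, ω₄, ω₅ }
  { ω₃ }  = S∖{ ω₁, ω₂, ω₄, ω₅ }
  { ω₄ }  = S∖{ ω₁, ω₂, ω₃, ω₅ }
  { ω₅ }  = S∖{ ω₁, ω₂, ω₃, ω₄ }
  { ω₁, ω₃ }  = S∖{ ω₂, ω₄, ω₅ }
  { ω₁, ω₅ }  = S∖{ ω₂, ω₃, ω₄ }
  — 22 sets.
Step 4: 9 new —
  { ω₁, ω₄ }  = { ω₄ } ∪ { ω₁ }
  { ω₂, ω₃ }  = { ω₂ } ∪ { ω₃ }
  { ω₂, ω₄ }  = { ω₂ } ∪ { ω₄ }
  { ω₂, ω₅ }  = { ω₂ } ∪ { ω₅ }
  { ω₃, ω₅ }  = { ω₅ } ∪ { ω₃ }
  { ω₁, ω₂, ω₄ }  = { ω₁, ω₂ } ∪ { ω₄ }
  { ω₁, ω₃, ω₄ }  = { ω₃, ω₄ } ∪ { ω₁, ω₃ }
  { ω₁, ω₃, ω₅ }  = { ω₅ } ∪ { ω₁, ω₃ }
  { ω₁, ω₄, ω₅ }  = { ω₄, ω₅ } ∪ { ω₁, ω₅ }
  — 31 sets.
Step 5: 1 new —
  { ω₂, ω₃, ω₅ }  = S∖{ ω₁, ω₄ }
  — 32 sets.
Step 6 adds nothing — fixpoint reached.

σ(𝒞) = { {}, { ω₁ }, { ω₂ }, { ω₃ }, { ω₄ }, { ω₅ }, { ω₁, ω₂ }, { ω₁, ω₃ }, { ω₁, ω₄ }, { ω₁, ω₅ }, { ω₂, ω₃ }, { ω₂, ω₄ }, { ω₂, ω₅ }, { ω₃, ω₄ }, { ω₃, ω₅ }, { ω₄, ω₅ }, { ω₁, ω₂, ω₃ }, { ω₁, ω₂, ω₄ }, { ω₁, ω₂, ω₅ }, { ω₁, ω₃, ω₄ }, { ω₁, ω₃, ω₅ }, { ω₁, ω₄, ω₅ }, { ω₂, ω₃, ω₄ }, { ω₂, ω₃, ω₅ }, { ω₂, ω₄, ω₅ }, { ω₃, ω₄, ω₅ }, { ω₁, ω₂, ω₃, ω₄ }, { ω₁, ω₂, ω₃, ω₅ }, { ω₁, ω₂, ω₄, ω₅ }, { ω₁, ω₃, ω₄, ω₅ }, { ω₂, ω₃, ω₄, ω₅ }, S }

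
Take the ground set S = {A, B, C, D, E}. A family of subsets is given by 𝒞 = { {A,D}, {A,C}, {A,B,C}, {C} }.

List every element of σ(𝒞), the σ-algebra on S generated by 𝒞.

σ(𝒞) = { {}, {A}, {B}, {C}, {D}, {E}, {A,B}, {A,C}, {A,D}, {A,E}, {B,C}, {B,D}, {B,E}, {C,D}, {C,E}, {D,E}, {A,B,C}, {A,B,D}, {A,B,E}, {A,C,D}, {A,C,E}, {A,D,E}, {B,C,D}, {B,C,E}, {B,D,E}, {C,D,E}, {A,B,C,D}, {A,B,C,E}, {A,B,D,E}, {A,C,D,E}, {B,C,D,E}, S }

Working:
Begin from { {}, {C}, {A,C}, {A,D}, {A,B,C}, S } (that is, 𝒞 plus ∅ and S).
Round 1. New:
  {D,E}  = S∖{A,B,C}
  {A,C,D}  = {C} ∪ {A,D}
  {B,C,E}  = S∖{A,D}
  {B,D,E}  = S∖{A,C}
  {A,B,C,D}  = {A,B,C} ∪ {A,D}
  {A,B,D,E}  = S∖{C}
  — 12 sets.
Round 2: +7 →
  {E}  = S∖{A,B,C,D}
  {B,E}  = S∖{A,C,D}
  {A,D,E}  = {D,E} ∪ {A,D}
  {C,D,E}  = {D,E} ∪ {C}
  {A,B,C,E}  = {A,B,C} ∪ {B,C,E}
  {A,C,D,E}  = {D,E} ∪ {A,C,D}
  {B,C,D,E}  = {D,E} ∪ {B,C,E}
  — 19 sets.
Round 3 adds 7:
  {A}  = S∖{B,C,D,E}
  {B}  = S∖{A,C,D,E}
  {D}  = S∖{A,B,C,E}
  {A,B}  = S∖{C,D,E}
  {B,C}  = S∖{A,D,E}
  {C,E}  = {E} ∪ {C}
  {A,C,E}  = {A,C} ∪ {E}
  — 26 sets.
Round 4: +6 →
  {A,E}  = {E} ∪ {A}
  {B,D}  = S∖{A,C,E}
  {C,D}  = {C} ∪ {D}
  {A,B,D}  = S∖{C,E}
  {A,B,E}  = {B,E} ∪ {A,B}
  {B,C,D}  = {B,C} ∪ {D}
  — 32 sets.
Round 5: already closed under ᶜ and ∪.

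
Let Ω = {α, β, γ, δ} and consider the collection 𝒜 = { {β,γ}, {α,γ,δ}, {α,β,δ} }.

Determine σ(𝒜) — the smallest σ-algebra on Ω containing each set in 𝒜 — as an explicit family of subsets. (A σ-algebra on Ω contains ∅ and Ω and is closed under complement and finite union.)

Take S₀ = 𝒜 ∪ {∅, Ω} = { {}, {β,γ}, {α,β,δ}, {α,γ,δ}, Ω }.
Pass 1: +3 →
  {β}  = Ω∖{α,γ,δ}
  {γ}  = Ω∖{α,β,δ}
  {α,δ}  = Ω∖{β,γ}
  (now 8)
Pass 2: already closed under ᶜ and ∪.

Hence σ(𝒜) has 8 members: { {}, {β}, {γ}, {α,δ}, {β,γ}, {α,β,δ}, {α,γ,δ}, Ω }.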